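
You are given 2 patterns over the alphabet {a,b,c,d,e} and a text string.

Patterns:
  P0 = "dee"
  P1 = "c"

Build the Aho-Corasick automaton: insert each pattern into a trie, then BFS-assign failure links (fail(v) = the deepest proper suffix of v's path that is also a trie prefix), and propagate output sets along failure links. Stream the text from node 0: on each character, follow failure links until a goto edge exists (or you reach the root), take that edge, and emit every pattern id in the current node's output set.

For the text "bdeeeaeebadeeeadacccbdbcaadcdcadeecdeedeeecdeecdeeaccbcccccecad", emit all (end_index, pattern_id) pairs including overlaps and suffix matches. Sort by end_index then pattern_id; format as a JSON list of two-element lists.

Build:
Trie nodes:
  0='ε' goto c→4 d→1
  1='d' goto e→2
  2='de' goto e→3
  3='dee' goto ·  ←P0
  4='c' goto ·  ←P1

Failure links (BFS by depth):
  n1('d'): parent n0 fail=0; on 'd' 0 → fail=0;  out ∅∪∅=∅
  n4('c'): parent n0 fail=0; on 'c' 0 → fail=0;  out {1}∪∅={1}
  n2('de'): parent n1 fail=0; on 'e' 0 → fail=0;  out ∅∪∅=∅
  n3('dee'): parent n2 fail=0; on 'e' 0 → fail=0;  out {0}∪∅={0}

Scan:
[0] read 'b'  n0⇒n0
[1] read 'd'  n0⇒n1
[2] read 'e'  n1⇒n2
[3] read 'e'  n2⇒n3  → match P0@[1:3]
[4] read 'e'  n3⇒n0 (fail-walked)
[5] read 'a'  n0⇒n0
[6] read 'e'  n0⇒n0
[7] read 'e'  n0⇒n0
[8] read 'b'  n0⇒n0
[9] read 'a'  n0⇒n0
[10] read 'd'  n0⇒n1
[11] read 'e'  n1⇒n2
[12] read 'e'  n2⇒n3  → match P0@[10:12]
[13] read 'e'  n3⇒n0 (fail-walked)
[14] read 'a'  n0⇒n0
[15] read 'd'  n0⇒n1
[16] read 'a'  n1⇒n0 (fail-walked)
[17] read 'c'  n0⇒n4  → match P1@[17:17]
[18] read 'c'  n4⇒n4 (fail-walked)  → match P1@[18:18]
[19] read 'c'  n4⇒n4 (fail-walked)  → match P1@[19:19]
[20] read 'b'  n4⇒n0 (fail-walked)
[21] read 'd'  n0⇒n1
[22] read 'b'  n1⇒n0 (fail-walked)
[23] read 'c'  n0⇒n4  → match P1@[23:23]
[24] read 'a'  n4⇒n0 (fail-walked)
[25] read 'a'  n0⇒n0
[26] read 'd'  n0⇒n1
[27] read 'c'  n1⇒n4 (fail-walked)  → match P1@[27:27]
[28] read 'd'  n4⇒n1 (fail-walked)
[29] read 'c'  n1⇒n4 (fail-walked)  → match P1@[29:29]
[30] read 'a'  n4⇒n0 (fail-walked)
[31] read 'd'  n0⇒n1
[32] read 'e'  n1⇒n2
[33] read 'e'  n2⇒n3  → match P0@[31:33]
[34] read 'c'  n3⇒n4 (fail-walked)  → match P1@[34:34]
[35] read 'd'  n4⇒n1 (fail-walked)
[36] read 'e'  n1⇒n2
[37] read 'e'  n2⇒n3  → match P0@[35:37]
[38] read 'd'  n3⇒n1 (fail-walked)
[39] read 'e'  n1⇒n2
[40] read 'e'  n2⇒n3  → match P0@[38:40]
[41] read 'e'  n3⇒n0 (fail-walked)
[42] read 'c'  n0⇒n4  → match P1@[42:42]
[43] read 'd'  n4⇒n1 (fail-walked)
[44] read 'e'  n1⇒n2
[45] read 'e'  n2⇒n3  → match P0@[43:45]
[46] read 'c'  n3⇒n4 (fail-walked)  → match P1@[46:46]
[47] read 'd'  n4⇒n1 (fail-walked)
[48] read 'e'  n1⇒n2
[49] read 'e'  n2⇒n3  → match P0@[47:49]
[50] read 'a'  n3⇒n0 (fail-walked)
[51] read 'c'  n0⇒n4  → match P1@[51:51]
[52] read 'c'  n4⇒n4 (fail-walked)  → match P1@[52:52]
[53] read 'b'  n4⇒n0 (fail-walked)
[54] read 'c'  n0⇒n4  → match P1@[54:54]
[55] read 'c'  n4⇒n4 (fail-walked)  → match P1@[55:55]
[56] read 'c'  n4⇒n4 (fail-walked)  → match P1@[56:56]
[57] read 'c'  n4⇒n4 (fail-walked)  → match P1@[57:57]
[58] read 'c'  n4⇒n4 (fail-walked)  → match P1@[58:58]
[59] read 'e'  n4⇒n0 (fail-walked)
[60] read 'c'  n0⇒n4  → match P1@[60:60]
[61] read 'a'  n4⇒n0 (fail-walked)
[62] read 'd'  n0⇒n1

Matches: [[3,0],[12,0],[17,1],[18,1],[19,1],[23,1],[27,1],[29,1],[33,0],[34,1],[37,0],[40,0],[42,1],[45,0],[46,1],[49,0],[51,1],[52,1],[54,1],[55,1],[56,1],[57,1],[58,1],[60,1]]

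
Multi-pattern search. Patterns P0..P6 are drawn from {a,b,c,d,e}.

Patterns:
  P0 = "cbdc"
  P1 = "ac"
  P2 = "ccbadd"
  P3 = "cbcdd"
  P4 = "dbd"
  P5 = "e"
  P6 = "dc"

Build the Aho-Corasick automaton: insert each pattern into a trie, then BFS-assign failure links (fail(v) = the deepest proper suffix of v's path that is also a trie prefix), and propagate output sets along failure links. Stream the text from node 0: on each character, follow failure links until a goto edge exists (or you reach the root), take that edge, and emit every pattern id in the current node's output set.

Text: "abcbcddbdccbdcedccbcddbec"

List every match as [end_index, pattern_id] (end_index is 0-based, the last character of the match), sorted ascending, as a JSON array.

Construct AC machine:
Trie nodes:
  0='ε' goto a→5 c→1 d→15 e→18
  1='c' goto b→2 c→7
  2='cb' goto c→12 d→3
  3='cbd' goto c→4
  4='cbdc' goto ·  ←P0
  5='a' goto c→6
  6='ac' goto ·  ←P1
  7='cc' goto b→8
  8='ccb' goto a→9
  9='ccba' goto d→10
  10='ccbad' goto d→11
  11='ccbadd' goto ·  ←P2
  12='cbc' goto d→13
  13='cbcd' goto d→14
  14='cbcdd' goto ·  ←P3
  15='d' goto b→16 c→19
  16='db' goto d→17
  17='dbd' goto ·  ←P4
  18='e' goto ·  ←P5
  19='dc' goto ·  ←P6

BFS fail/out derivation:
  n1('c'): parent n0 fail=0; on 'c' 0 → fail=0;  out ∅∪∅=∅
  n5('a'): parent n0 fail=0; on 'a' 0 → fail=0;  out ∅∪∅=∅
  n15('d'): parent n0 fail=0; on 'd' 0 → fail=0;  out ∅∪∅=∅
  n18('e'): parent n0 fail=0; on 'e' 0 → fail=0;  out {5}∪∅={5}
  n2('cb'): parent n1 fail=0; on 'b' 0 → fail=0;  out ∅∪∅=∅
  n6('ac'): parent n5 fail=0; on 'c' 0 → fail=1;  out {1}∪∅={1}
  n7('cc'): parent n1 fail=0; on 'c' 0 → fail=1;  out ∅∪∅=∅
  n16('db'): parent n15 fail=0; on 'b' 0 → fail=0;  out ∅∪∅=∅
  n19('dc'): parent n15 fail=0; on 'c' 0 → fail=1;  out {6}∪∅={6}
  n3('cbd'): parent n2 fail=0; on 'd' 0 → fail=15;  out ∅∪∅=∅
  n8('ccb'): parent n7 fail=1; on 'b' 1 → fail=2;  out ∅∪∅=∅
  n12('cbc'): parent n2 fail=0; on 'c' 0 → fail=1;  out ∅∪∅=∅
  n17('dbd'): parent n16 fail=0; on 'd' 0 → fail=15;  out {4}∪∅={4}
  n4('cbdc'): parent n3 fail=15; on 'c' 15 → fail=19;  out {0}∪{6}={0,6}
  n9('ccba'): parent n8 fail=2; on 'a' 2→0 → fail=5;  out ∅∪∅=∅
  n13('cbcd'): parent n12 fail=1; on 'd' 1→0 → fail=15;  out ∅∪∅=∅
  n10('ccbad'): parent n9 fail=5; on 'd' 5→0 → fail=15;  out ∅∪∅=∅
  n14('cbcdd'): parent n13 fail=15; on 'd' 15→0 → fail=15;  out {3}∪∅={3}
  n11('ccbadd'): parent n10 fail=15; on 'd' 15→0 → fail=15;  out {2}∪∅={2}

Scan:
pos 0 'a': at 5
pos 1 'b': at 0 (fail-walked)
pos 2 'c': at 1
pos 3 'b': at 2
pos 4 'c': at 12
pos 5 'd': at 13
pos 6 'd': at 14  emit P3@[2:6]
pos 7 'b': at 16 (fail-walked)
pos 8 'd': at 17  emit P4@[6:8]
pos 9 'c': at 19 (fail-walked)  emit P6@[8:9]
pos 10 'c': at 7 (fail-walked)
pos 11 'b': at 8
pos 12 'd': at 3 (fail-walked)
pos 13 'c': at 4  emit P0@[10:13],P6@[12:13]
pos 14 'e': at 18 (fail-walked)  emit P5@[14:14]
pos 15 'd': at 15 (fail-walked)
pos 16 'c': at 19  emit P6@[15:16]
pos 17 'c': at 7 (fail-walked)
pos 18 'b': at 8
pos 19 'c': at 12 (fail-walked)
pos 20 'd': at 13
pos 21 'd': at 14  emit P3@[17:21]
pos 22 'b': at 16 (fail-walked)
pos 23 'e': at 18 (fail-walked)  emit P5@[23:23]
pos 24 'c': at 1 (fail-walked)

Result: [[6,3],[8,4],[9,6],[13,0],[13,6],[14,5],[16,6],[21,3],[23,5]]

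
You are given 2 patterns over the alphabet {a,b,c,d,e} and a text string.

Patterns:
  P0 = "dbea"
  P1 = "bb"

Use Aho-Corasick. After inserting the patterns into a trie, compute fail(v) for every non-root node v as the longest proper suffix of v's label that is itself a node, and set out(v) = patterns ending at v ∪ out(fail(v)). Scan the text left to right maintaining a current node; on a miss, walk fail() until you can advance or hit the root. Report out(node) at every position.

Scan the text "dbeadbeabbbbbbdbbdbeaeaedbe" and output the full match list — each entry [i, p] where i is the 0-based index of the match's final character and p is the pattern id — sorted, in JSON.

Construct AC machine:
Trie nodes:
  0='ε' goto b→5 d→1
  1='d' goto b→2
  2='db' goto e→3
  3='dbe' goto a→4
  4='dbea' goto ·  ←P0
  5='b' goto b→6
  6='bb' goto ·  ←P1

Failure links (BFS by depth):
  n1('d'): parent n0 fail=0; on 'd' 0 → fail=0;  out ∅∪∅=∅
  n5('b'): parent n0 fail=0; on 'b' 0 → fail=0;  out ∅∪∅=∅
  n2('db'): parent n1 fail=0; on 'b' 0 → fail=5;  out ∅∪∅=∅
  n6('bb'): parent n5 fail=0; on 'b' 0 → fail=5;  out {1}∪∅={1}
  n3('dbe'): parent n2 fail=5; on 'e' 5→0 → fail=0;  out ∅∪∅=∅
  n4('dbea'): parent n3 fail=0; on 'a' 0 → fail=0;  out {0}∪∅={0}

Scan:
pos 0 'd': at 1
pos 1 'b': at 2
pos 2 'e': at 3
pos 3 'a': at 4  ** P0@[0:3]
pos 4 'd': at 1 ·f
pos 5 'b': at 2
pos 6 'e': at 3
pos 7 'a': at 4  ** P0@[4:7]
pos 8 'b': at 5 ·f
pos 9 'b': at 6  ** P1@[8:9]
pos 10 'b': at 6 ·f  ** P1@[9:10]
pos 11 'b': at 6 ·f  ** P1@[10:11]
pos 12 'b': at 6 ·f  ** P1@[11:12]
pos 13 'b': at 6 ·f  ** P1@[12:13]
pos 14 'd': at 1 ·f
pos 15 'b': at 2
pos 16 'b': at 6 ·f  ** P1@[15:16]
pos 17 'd': at 1 ·f
pos 18 'b': at 2
pos 19 'e': at 3
pos 20 'a': at 4  ** P0@[17:20]
pos 21 'e': at 0 ·f
pos 22 'a': at 0
pos 23 'e': at 0
pos 24 'd': at 1
pos 25 'b': at 2
pos 26 'e': at 3

Matches: [[3,0],[7,0],[9,1],[10,1],[11,1],[12,1],[13,1],[16,1],[20,0]]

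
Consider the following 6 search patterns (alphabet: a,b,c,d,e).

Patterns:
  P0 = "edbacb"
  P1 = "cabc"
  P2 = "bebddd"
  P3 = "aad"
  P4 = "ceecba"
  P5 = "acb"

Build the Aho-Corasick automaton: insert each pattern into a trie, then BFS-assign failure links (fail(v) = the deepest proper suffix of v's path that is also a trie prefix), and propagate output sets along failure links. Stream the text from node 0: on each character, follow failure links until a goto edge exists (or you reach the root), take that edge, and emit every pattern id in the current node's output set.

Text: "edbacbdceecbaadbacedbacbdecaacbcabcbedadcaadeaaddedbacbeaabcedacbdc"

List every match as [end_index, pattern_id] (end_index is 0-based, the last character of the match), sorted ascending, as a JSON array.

Construct AC machine:
Trie (insert patterns):
  0='ε' goto a→17 b→11 c→7 e→1
  1='e' goto d→2
  2='ed' goto b→3
  3='edb' goto a→4
  4='edba' goto c→5
  5='edbac' goto b→6
  6='edbacb' goto ·  [P0 ends]
  7='c' goto a→8 e→20
  8='ca' goto b→9
  9='cab' goto c→10
  10='cabc' goto ·  [P1 ends]
  11='b' goto e→12
  12='be' goto b→13
  13='beb' goto d→14
  14='bebd' goto d→15
  15='bebdd' goto d→16
  16='bebddd' goto ·  [P2 ends]
  17='a' goto a→18 c→25
  18='aa' goto d→19
  19='aad' goto ·  [P3 ends]
  20='ce' goto e→21
  21='cee' goto c→22
  22='ceec' goto b→23
  23='ceecb' goto a→24
  24='ceecba' goto ·  [P4 ends]
  25='ac' goto b→26
  26='acb' goto ·  [P5 ends]

BFS fail/out derivation:
  n1('e'): parent n0 fail=0; on 'e' 0 → fail=0;  out ∅∪∅=∅
  n7('c'): parent n0 fail=0; on 'c' 0 → fail=0;  out ∅∪∅=∅
  n11('b'): parent n0 fail=0; on 'b' 0 → fail=0;  out ∅∪∅=∅
  n17('a'): parent n0 fail=0; on 'a' 0 → fail=0;  out ∅∪∅=∅
  n2('ed'): parent n1 fail=0; on 'd' 0 → fail=0;  out ∅∪∅=∅
  n8('ca'): parent n7 fail=0; on 'a' 0 → fail=17;  out ∅∪∅=∅
  n12('be'): parent n11 fail=0; on 'e' 0 → fail=1;  out ∅∪∅=∅
  n18('aa'): parent n17 fail=0; on 'a' 0 → fail=17;  out ∅∪∅=∅
  n20('ce'): parent n7 fail=0; on 'e' 0 → fail=1;  out ∅∪∅=∅
  n25('ac'): parent n17 fail=0; on 'c' 0 → fail=7;  out ∅∪∅=∅
  n3('edb'): parent n2 fail=0; on 'b' 0 → fail=11;  out ∅∪∅=∅
  n9('cab'): parent n8 fail=17; on 'b' 17→0 → fail=11;  out ∅∪∅=∅
  n13('beb'): parent n12 fail=1; on 'b' 1→0 → fail=11;  out ∅∪∅=∅
  n19('aad'): parent n18 fail=17; on 'd' 17→0 → fail=0;  out {3}∪∅={3}
  n21('cee'): parent n20 fail=1; on 'e' 1→0 → fail=1;  out ∅∪∅=∅
  n26('acb'): parent n25 fail=7; on 'b' 7→0 → fail=11;  out {5}∪∅={5}
  n4('edba'): parent n3 fail=11; on 'a' 11→0 → fail=17;  out ∅∪∅=∅
  n10('cabc'): parent n9 fail=11; on 'c' 11→0 → fail=7;  out {1}∪∅={1}
  n14('bebd'): parent n13 fail=11; on 'd' 11→0 → fail=0;  out ∅∪∅=∅
  n22('ceec'): parent n21 fail=1; on 'c' 1→0 → fail=7;  out ∅∪∅=∅
  n5('edbac'): parent n4 fail=17; on 'c' 17 → fail=25;  out ∅∪∅=∅
  n15('bebdd'): parent n14 fail=0; on 'd' 0 → fail=0;  out ∅∪∅=∅
  n23('ceecb'): parent n22 fail=7; on 'b' 7→0 → fail=11;  out ∅∪∅=∅
  n6('edbacb'): parent n5 fail=25; on 'b' 25 → fail=26;  out {0}∪{5}={0,5}
  n16('bebddd'): parent n15 fail=0; on 'd' 0 → fail=0;  out {2}∪∅={2}
  n24('ceecba'): parent n23 fail=11; on 'a' 11→0 → fail=17;  out {4}∪∅={4}

Scan:
[0] read 'e'  n0⇒n1
[1] read 'd'  n1⇒n2
[2] read 'b'  n2⇒n3
[3] read 'a'  n3⇒n4
[4] read 'c'  n4⇒n5
[5] read 'b'  n5⇒n6  emit P0@[0:5],P5@[3:5]
[6] read 'd'  n6⇒n0 ·f
[7] read 'c'  n0⇒n7
[8] read 'e'  n7⇒n20
[9] read 'e'  n20⇒n21
[10] read 'c'  n21⇒n22
[11] read 'b'  n22⇒n23
[12] read 'a'  n23⇒n24  emit P4@[7:12]
[13] read 'a'  n24⇒n18 ·f
[14] read 'd'  n18⇒n19  emit P3@[12:14]
[15] read 'b'  n19⇒n11 ·f
[16] read 'a'  n11⇒n17 ·f
[17] read 'c'  n17⇒n25
[18] read 'e'  n25⇒n20 ·f
[19] read 'd'  n20⇒n2 ·f
[20] read 'b'  n2⇒n3
[21] read 'a'  n3⇒n4
[22] read 'c'  n4⇒n5
[23] read 'b'  n5⇒n6  emit P0@[18:23],P5@[21:23]
[24] read 'd'  n6⇒n0 ·f
[25] read 'e'  n0⇒n1
[26] read 'c'  n1⇒n7 ·f
[27] read 'a'  n7⇒n8
[28] read 'a'  n8⇒n18 ·f
[29] read 'c'  n18⇒n25 ·f
[30] read 'b'  n25⇒n26  emit P5@[28:30]
[31] read 'c'  n26⇒n7 ·f
[32] read 'a'  n7⇒n8
[33] read 'b'  n8⇒n9
[34] read 'c'  n9⇒n10  emit P1@[31:34]
[35] read 'b'  n10⇒n11 ·f
[36] read 'e'  n11⇒n12
[37] read 'd'  n12⇒n2 ·f
[38] read 'a'  n2⇒n17 ·f
[39] read 'd'  n17⇒n0 ·f
[40] read 'c'  n0⇒n7
[41] read 'a'  n7⇒n8
[42] read 'a'  n8⇒n18 ·f
[43] read 'd'  n18⇒n19  emit P3@[41:43]
[44] read 'e'  n19⇒n1 ·f
[45] read 'a'  n1⇒n17 ·f
[46] read 'a'  n17⇒n18
[47] read 'd'  n18⇒n19  emit P3@[45:47]
[48] read 'd'  n19⇒n0 ·f
[49] read 'e'  n0⇒n1
[50] read 'd'  n1⇒n2
[51] read 'b'  n2⇒n3
[52] read 'a'  n3⇒n4
[53] read 'c'  n4⇒n5
[54] read 'b'  n5⇒n6  emit P0@[49:54],P5@[52:54]
[55] read 'e'  n6⇒n12 ·f
[56] read 'a'  n12⇒n17 ·f
[57] read 'a'  n17⇒n18
[58] read 'b'  n18⇒n11 ·f
[59] read 'c'  n11⇒n7 ·f
[60] read 'e'  n7⇒n20
[61] read 'd'  n20⇒n2 ·f
[62] read 'a'  n2⇒n17 ·f
[63] read 'c'  n17⇒n25
[64] read 'b'  n25⇒n26  emit P5@[62:64]
[65] read 'd'  n26⇒n0 ·f
[66] read 'c'  n0⇒n7

All matches (sorted): [[5,0],[5,5],[12,4],[14,3],[23,0],[23,5],[30,5],[34,1],[43,3],[47,3],[54,0],[54,5],[64,5]]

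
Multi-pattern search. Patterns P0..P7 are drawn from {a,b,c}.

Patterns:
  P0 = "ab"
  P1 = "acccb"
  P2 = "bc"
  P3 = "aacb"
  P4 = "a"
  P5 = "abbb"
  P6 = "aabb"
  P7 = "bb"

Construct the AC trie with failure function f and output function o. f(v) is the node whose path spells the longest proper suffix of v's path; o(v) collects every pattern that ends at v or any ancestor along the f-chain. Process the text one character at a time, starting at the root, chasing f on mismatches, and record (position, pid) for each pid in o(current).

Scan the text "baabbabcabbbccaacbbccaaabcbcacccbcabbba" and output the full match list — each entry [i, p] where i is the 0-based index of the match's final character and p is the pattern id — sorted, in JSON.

Construct AC machine:
Trie nodes:
  n0 'ε': a→1 b→7
  n1 'a': a→9 b→2 c→3  ←P4
  n2 'ab': b→12  ←P0
  n3 'ac': c→4
  n4 'acc': c→5
  n5 'accc': b→6
  n6 'acccb': ·  ←P1
  n7 'b': b→16 c→8
  n8 'bc': ·  ←P2
  n9 'aa': b→14 c→10
  n10 'aac': b→11
  n11 'aacb': ·  ←P3
  n12 'abb': b→13
  n13 'abbb': ·  ←P5
  n14 'aab': b→15
  n15 'aabb': ·  ←P6
  n16 'bb': ·  ←P7

BFS fail/out derivation:
  fail(1) 'a': from fail(0)=0 chase 'a': 0 ⇒ 0;  out={4}∪out(0)={4}
  fail(7) 'b': from fail(0)=0 chase 'b': 0 ⇒ 0;  out=∅∪out(0)=∅
  fail(2) 'ab': from fail(1)=0 chase 'b': 0 ⇒ 7;  out={0}∪out(7)={0}
  fail(3) 'ac': from fail(1)=0 chase 'c': 0 ⇒ 0;  out=∅∪out(0)=∅
  fail(8) 'bc': from fail(7)=0 chase 'c': 0 ⇒ 0;  out={2}∪out(0)={2}
  fail(9) 'aa': from fail(1)=0 chase 'a': 0 ⇒ 1;  out=∅∪out(1)={4}
  fail(16) 'bb': from fail(7)=0 chase 'b': 0 ⇒ 7;  out={7}∪out(7)={7}
  fail(4) 'acc': from fail(3)=0 chase 'c': 0 ⇒ 0;  out=∅∪out(0)=∅
  fail(10) 'aac': from fail(9)=1 chase 'c': 1 ⇒ 3;  out=∅∪out(3)=∅
  fail(12) 'abb': from fail(2)=7 chase 'b': 7 ⇒ 16;  out=∅∪out(16)={7}
  fail(14) 'aab': from fail(9)=1 chase 'b': 1 ⇒ 2;  out=∅∪out(2)={0}
  fail(5) 'accc': from fail(4)=0 chase 'c': 0 ⇒ 0;  out=∅∪out(0)=∅
  fail(11) 'aacb': from fail(10)=3 chase 'b': 3→0 ⇒ 7;  out={3}∪out(7)={3}
  fail(13) 'abbb': from fail(12)=16 chase 'b': 16→7 ⇒ 16;  out={5}∪out(16)={5,7}
  fail(15) 'aabb': from fail(14)=2 chase 'b': 2 ⇒ 12;  out={6}∪out(12)={6,7}
  fail(6) 'acccb': from fail(5)=0 chase 'b': 0 ⇒ 7;  out={1}∪out(7)={1}

Scan:
i=0 'b': node 0→7
i=1 'a': node 7→1 (via fail)  emit P4@[1:1]
i=2 'a': node 1→9  emit P4@[2:2]
i=3 'b': node 9→14  emit P0@[2:3]
i=4 'b': node 14→15  emit P6@[1:4],P7@[3:4]
i=5 'a': node 15→1 (via fail)  emit P4@[5:5]
i=6 'b': node 1→2  emit P0@[5:6]
i=7 'c': node 2→8 (via fail)  emit P2@[6:7]
i=8 'a': node 8→1 (via fail)  emit P4@[8:8]
i=9 'b': node 1→2  emit P0@[8:9]
i=10 'b': node 2→12  emit P7@[9:10]
i=11 'b': node 12→13  emit P5@[8:11],P7@[10:11]
i=12 'c': node 13→8 (via fail)  emit P2@[11:12]
i=13 'c': node 8→0 (via fail)
i=14 'a': node 0→1  emit P4@[14:14]
i=15 'a': node 1→9  emit P4@[15:15]
i=16 'c': node 9→10
i=17 'b': node 10→11  emit P3@[14:17]
i=18 'b': node 11→16 (via fail)  emit P7@[17:18]
i=19 'c': node 16→8 (via fail)  emit P2@[18:19]
i=20 'c': node 8→0 (via fail)
i=21 'a': node 0→1  emit P4@[21:21]
i=22 'a': node 1→9  emit P4@[22:22]
i=23 'a': node 9→9 (via fail)  emit P4@[23:23]
i=24 'b': node 9→14  emit P0@[23:24]
i=25 'c': node 14→8 (via fail)  emit P2@[24:25]
i=26 'b': node 8→7 (via fail)
i=27 'c': node 7→8  emit P2@[26:27]
i=28 'a': node 8→1 (via fail)  emit P4@[28:28]
i=29 'c': node 1→3
i=30 'c': node 3→4
i=31 'c': node 4→5
i=32 'b': node 5→6  emit P1@[28:32]
i=33 'c': node 6→8 (via fail)  emit P2@[32:33]
i=34 'a': node 8→1 (via fail)  emit P4@[34:34]
i=35 'b': node 1→2  emit P0@[34:35]
i=36 'b': node 2→12  emit P7@[35:36]
i=37 'b': node 12→13  emit P5@[34:37],P7@[36:37]
i=38 'a': node 13→1 (via fail)  emit P4@[38:38]

All matches (sorted): [[1,4],[2,4],[3,0],[4,6],[4,7],[5,4],[6,0],[7,2],[8,4],[9,0],[10,7],[11,5],[11,7],[12,2],[14,4],[15,4],[17,3],[18,7],[19,2],[21,4],[22,4],[23,4],[24,0],[25,2],[27,2],[28,4],[32,1],[33,2],[34,4],[35,0],[36,7],[37,5],[37,7],[38,4]]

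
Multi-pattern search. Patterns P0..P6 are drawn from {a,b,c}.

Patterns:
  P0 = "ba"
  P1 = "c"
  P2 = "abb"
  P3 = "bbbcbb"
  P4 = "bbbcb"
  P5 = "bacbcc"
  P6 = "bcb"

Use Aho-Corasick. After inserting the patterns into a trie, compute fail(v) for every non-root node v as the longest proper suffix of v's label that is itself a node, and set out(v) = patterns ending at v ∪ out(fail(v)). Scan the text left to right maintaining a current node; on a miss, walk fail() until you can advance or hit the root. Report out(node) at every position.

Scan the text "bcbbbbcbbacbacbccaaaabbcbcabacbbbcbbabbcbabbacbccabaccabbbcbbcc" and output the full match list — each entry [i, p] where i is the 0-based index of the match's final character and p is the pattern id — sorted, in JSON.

Build automaton:
Trie nodes:
  n0 'ε': a→4 b→1 c→3
  n1 'b': a→2 b→7 c→16
  n2 'ba': c→12  ←P0
  n3 'c': ·  ←P1
  n4 'a': b→5
  n5 'ab': b→6
  n6 'abb': ·  ←P2
  n7 'bb': b→8
  n8 'bbb': c→9
  n9 'bbbc': b→10
  n10 'bbbcb': b→11  ←P4
  n11 'bbbcbb': ·  ←P3
  n12 'bac': b→13
  n13 'bacb': c→14
  n14 'bacbc': c→15
  n15 'bacbcc': ·  ←P5
  n16 'bc': b→17
  n17 'bcb': ·  ←P6

Failure links (BFS by depth):
  fail(1) 'b': from fail(0)=0 chase 'b': 0 ⇒ 0;  out=∅∪out(0)=∅
  fail(3) 'c': from fail(0)=0 chase 'c': 0 ⇒ 0;  out={1}∪out(0)={1}
  fail(4) 'a': from fail(0)=0 chase 'a': 0 ⇒ 0;  out=∅∪out(0)=∅
  fail(2) 'ba': from fail(1)=0 chase 'a': 0 ⇒ 4;  out={0}∪out(4)={0}
  fail(5) 'ab': from fail(4)=0 chase 'b': 0 ⇒ 1;  out=∅∪out(1)=∅
  fail(7) 'bb': from fail(1)=0 chase 'b': 0 ⇒ 1;  out=∅∪out(1)=∅
  fail(16) 'bc': from fail(1)=0 chase 'c': 0 ⇒ 3;  out=∅∪out(3)={1}
  fail(6) 'abb': from fail(5)=1 chase 'b': 1 ⇒ 7;  out={2}∪out(7)={2}
  fail(8) 'bbb': from fail(7)=1 chase 'b': 1 ⇒ 7;  out=∅∪out(7)=∅
  fail(12) 'bac': from fail(2)=4 chase 'c': 4→0 ⇒ 3;  out=∅∪out(3)={1}
  fail(17) 'bcb': from fail(16)=3 chase 'b': 3→0 ⇒ 1;  out={6}∪out(1)={6}
  fail(9) 'bbbc': from fail(8)=7 chase 'c': 7→1 ⇒ 16;  out=∅∪out(16)={1}
  fail(13) 'bacb': from fail(12)=3 chase 'b': 3→0 ⇒ 1;  out=∅∪out(1)=∅
  fail(10) 'bbbcb': from fail(9)=16 chase 'b': 16 ⇒ 17;  out={4}∪out(17)={4,6}
  fail(14) 'bacbc': from fail(13)=1 chase 'c': 1 ⇒ 16;  out=∅∪out(16)={1}
  fail(11) 'bbbcbb': from fail(10)=17 chase 'b': 17→1 ⇒ 7;  out={3}∪out(7)={3}
  fail(15) 'bacbcc': from fail(14)=16 chase 'c': 16→3→0 ⇒ 3;  out={5}∪out(3)={1,5}

Scan:
[0] read 'b'  n0⇒n1
[1] read 'c'  n1⇒n16  → match P1@[1:1]
[2] read 'b'  n16⇒n17  → match P6@[0:2]
[3] read 'b'  n17⇒n7 (via fail)
[4] read 'b'  n7⇒n8
[5] read 'b'  n8⇒n8 (via fail)
[6] read 'c'  n8⇒n9  → match P1@[6:6]
[7] read 'b'  n9⇒n10  → match P4@[3:7],P6@[5:7]
[8] read 'b'  n10⇒n11  → match P3@[3:8]
[9] read 'a'  n11⇒n2 (via fail)  → match P0@[8:9]
[10] read 'c'  n2⇒n12  → match P1@[10:10]
[11] read 'b'  n12⇒n13
[12] read 'a'  n13⇒n2 (via fail)  → match P0@[11:12]
[13] read 'c'  n2⇒n12  → match P1@[13:13]
[14] read 'b'  n12⇒n13
[15] read 'c'  n13⇒n14  → match P1@[15:15]
[16] read 'c'  n14⇒n15  → match P1@[16:16],P5@[11:16]
[17] read 'a'  n15⇒n4 (via fail)
[18] read 'a'  n4⇒n4 (via fail)
[19] read 'a'  n4⇒n4 (via fail)
[20] read 'a'  n4⇒n4 (via fail)
[21] read 'b'  n4⇒n5
[22] read 'b'  n5⇒n6  → match P2@[20:22]
[23] read 'c'  n6⇒n16 (via fail)  → match P1@[23:23]
[24] read 'b'  n16⇒n17  → match P6@[22:24]
[25] read 'c'  n17⇒n16 (via fail)  → match P1@[25:25]
[26] read 'a'  n16⇒n4 (via fail)
[27] read 'b'  n4⇒n5
[28] read 'a'  n5⇒n2 (via fail)  → match P0@[27:28]
[29] read 'c'  n2⇒n12  → match P1@[29:29]
[30] read 'b'  n12⇒n13
[31] read 'b'  n13⇒n7 (via fail)
[32] read 'b'  n7⇒n8
[33] read 'c'  n8⇒n9  → match P1@[33:33]
[34] read 'b'  n9⇒n10  → match P4@[30:34],P6@[32:34]
[35] read 'b'  n10⇒n11  → match P3@[30:35]
[36] read 'a'  n11⇒n2 (via fail)  → match P0@[35:36]
[37] read 'b'  n2⇒n5 (via fail)
[38] read 'b'  n5⇒n6  → match P2@[36:38]
[39] read 'c'  n6⇒n16 (via fail)  → match P1@[39:39]
[40] read 'b'  n16⇒n17  → match P6@[38:40]
[41] read 'a'  n17⇒n2 (via fail)  → match P0@[40:41]
[42] read 'b'  n2⇒n5 (via fail)
[43] read 'b'  n5⇒n6  → match P2@[41:43]
[44] read 'a'  n6⇒n2 (via fail)  → match P0@[43:44]
[45] read 'c'  n2⇒n12  → match P1@[45:45]
[46] read 'b'  n12⇒n13
[47] read 'c'  n13⇒n14  → match P1@[47:47]
[48] read 'c'  n14⇒n15  → match P1@[48:48],P5@[43:48]
[49] read 'a'  n15⇒n4 (via fail)
[50] read 'b'  n4⇒n5
[51] read 'a'  n5⇒n2 (via fail)  → match P0@[50:51]
[52] read 'c'  n2⇒n12  → match P1@[52:52]
[53] read 'c'  n12⇒n3 (via fail)  → match P1@[53:53]
[54] read 'a'  n3⇒n4 (via fail)
[55] read 'b'  n4⇒n5
[56] read 'b'  n5⇒n6  → match P2@[54:56]
[57] read 'b'  n6⇒n8 (via fail)
[58] read 'c'  n8⇒n9  → match P1@[58:58]
[59] read 'b'  n9⇒n10  → match P4@[55:59],P6@[57:59]
[60] read 'b'  n10⇒n11  → match P3@[55:60]
[61] read 'c'  n11⇒n16 (via fail)  → match P1@[61:61]
[62] read 'c'  n16⇒n3 (via fail)  → match P1@[62:62]

Matches: [[1,1],[2,6],[6,1],[7,4],[7,6],[8,3],[9,0],[10,1],[12,0],[13,1],[15,1],[16,1],[16,5],[22,2],[23,1],[24,6],[25,1],[28,0],[29,1],[33,1],[34,4],[34,6],[35,3],[36,0],[38,2],[39,1],[40,6],[41,0],[43,2],[44,0],[45,1],[47,1],[48,1],[48,5],[51,0],[52,1],[53,1],[56,2],[58,1],[59,4],[59,6],[60,3],[61,1],[62,1]]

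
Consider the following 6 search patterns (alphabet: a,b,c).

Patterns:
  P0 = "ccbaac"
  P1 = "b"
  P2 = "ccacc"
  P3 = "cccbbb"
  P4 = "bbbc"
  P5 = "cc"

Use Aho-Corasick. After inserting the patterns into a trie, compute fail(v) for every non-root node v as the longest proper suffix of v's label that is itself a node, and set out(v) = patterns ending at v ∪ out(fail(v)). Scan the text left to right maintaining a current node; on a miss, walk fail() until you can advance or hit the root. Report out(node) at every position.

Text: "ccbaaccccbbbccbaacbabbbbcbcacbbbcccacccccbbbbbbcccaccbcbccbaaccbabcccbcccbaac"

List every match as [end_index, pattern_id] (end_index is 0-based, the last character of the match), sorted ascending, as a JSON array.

Build:
Trie (insert patterns):
  n0 'ε': b→7 c→1
  n1 'c': c→2
  n2 'cc': a→8 b→3 c→11  [P5 ends]
  n3 'ccb': a→4
  n4 'ccba': a→5
  n5 'ccbaa': c→6
  n6 'ccbaac': ·  [P0 ends]
  n7 'b': b→15  [P1 ends]
  n8 'cca': c→9
  n9 'ccac': c→10
  n10 'ccacc': ·  [P2 ends]
  n11 'ccc': b→12
  n12 'cccb': b→13
  n13 'cccbb': b→14
  n14 'cccbbb': ·  [P3 ends]
  n15 'bb': b→16
  n16 'bbb': c→17
  n17 'bbbc': ·  [P4 ends]

Failure links (BFS by depth):
  n1('c'): parent n0 fail=0; on 'c' 0 → fail=0;  out ∅∪∅=∅
  n7('b'): parent n0 fail=0; on 'b' 0 → fail=0;  out {1}∪∅={1}
  n2('cc'): parent n1 fail=0; on 'c' 0 → fail=1;  out {5}∪∅={5}
  n15('bb'): parent n7 fail=0; on 'b' 0 → fail=7;  out ∅∪{1}={1}
  n3('ccb'): parent n2 fail=1; on 'b' 1→0 → fail=7;  out ∅∪{1}={1}
  n8('cca'): parent n2 fail=1; on 'a' 1→0 → fail=0;  out ∅∪∅=∅
  n11('ccc'): parent n2 fail=1; on 'c' 1 → fail=2;  out ∅∪{5}={5}
  n16('bbb'): parent n15 fail=7; on 'b' 7 → fail=15;  out ∅∪{1}={1}
  n4('ccba'): parent n3 fail=7; on 'a' 7→0 → fail=0;  out ∅∪∅=∅
  n9('ccac'): parent n8 fail=0; on 'c' 0 → fail=1;  out ∅∪∅=∅
  n12('cccb'): parent n11 fail=2; on 'b' 2 → fail=3;  out ∅∪{1}={1}
  n17('bbbc'): parent n16 fail=15; on 'c' 15→7→0 → fail=1;  out {4}∪∅={4}
  n5('ccbaa'): parent n4 fail=0; on 'a' 0 → fail=0;  out ∅∪∅=∅
  n10('ccacc'): parent n9 fail=1; on 'c' 1 → fail=2;  out {2}∪{5}={2,5}
  n13('cccbb'): parent n12 fail=3; on 'b' 3→7 → fail=15;  out ∅∪{1}={1}
  n6('ccbaac'): parent n5 fail=0; on 'c' 0 → fail=1;  out {0}∪∅={0}
  n14('cccbbb'): parent n13 fail=15; on 'b' 15 → fail=16;  out {3}∪{1}={1,3}

Run:
[0] read 'c'  n0⇒n1
[1] read 'c'  n1⇒n2  ** P5@[0:1]
[2] read 'b'  n2⇒n3  ** P1@[2:2]
[3] read 'a'  n3⇒n4
[4] read 'a'  n4⇒n5
[5] read 'c'  n5⇒n6  ** P0@[0:5]
[6] read 'c'  n6⇒n2 (fail-walked)  ** P5@[5:6]
[7] read 'c'  n2⇒n11  ** P5@[6:7]
[8] read 'c'  n11⇒n11 (fail-walked)  ** P5@[7:8]
[9] read 'b'  n11⇒n12  ** P1@[9:9]
[10] read 'b'  n12⇒n13  ** P1@[10:10]
[11] read 'b'  n13⇒n14  ** P1@[11:11],P3@[6:11]
[12] read 'c'  n14⇒n17 (fail-walked)  ** P4@[9:12]
[13] read 'c'  n17⇒n2 (fail-walked)  ** P5@[12:13]
[14] read 'b'  n2⇒n3  ** P1@[14:14]
[15] read 'a'  n3⇒n4
[16] read 'a'  n4⇒n5
[17] read 'c'  n5⇒n6  ** P0@[12:17]
[18] read 'b'  n6⇒n7 (fail-walked)  ** P1@[18:18]
[19] read 'a'  n7⇒n0 (fail-walked)
[20] read 'b'  n0⇒n7  ** P1@[20:20]
[21] read 'b'  n7⇒n15  ** P1@[21:21]
[22] read 'b'  n15⇒n16  ** P1@[22:22]
[23] read 'b'  n16⇒n16 (fail-walked)  ** P1@[23:23]
[24] read 'c'  n16⇒n17  ** P4@[21:24]
[25] read 'b'  n17⇒n7 (fail-walked)  ** P1@[25:25]
[26] read 'c'  n7⇒n1 (fail-walked)
[27] read 'a'  n1⇒n0 (fail-walked)
[28] read 'c'  n0⇒n1
[29] read 'b'  n1⇒n7 (fail-walked)  ** P1@[29:29]
[30] read 'b'  n7⇒n15  ** P1@[30:30]
[31] read 'b'  n15⇒n16  ** P1@[31:31]
[32] read 'c'  n16⇒n17  ** P4@[29:32]
[33] read 'c'  n17⇒n2 (fail-walked)  ** P5@[32:33]
[34] read 'c'  n2⇒n11  ** P5@[33:34]
[35] read 'a'  n11⇒n8 (fail-walked)
[36] read 'c'  n8⇒n9
[37] read 'c'  n9⇒n10  ** P2@[33:37],P5@[36:37]
[38] read 'c'  n10⇒n11 (fail-walked)  ** P5@[37:38]
[39] read 'c'  n11⇒n11 (fail-walked)  ** P5@[38:39]
[40] read 'c'  n11⇒n11 (fail-walked)  ** P5@[39:40]
[41] read 'b'  n11⇒n12  ** P1@[41:41]
[42] read 'b'  n12⇒n13  ** P1@[42:42]
[43] read 'b'  n13⇒n14  ** P1@[43:43],P3@[38:43]
[44] read 'b'  n14⇒n16 (fail-walked)  ** P1@[44:44]
[45] read 'b'  n16⇒n16 (fail-walked)  ** P1@[45:45]
[46] read 'b'  n16⇒n16 (fail-walked)  ** P1@[46:46]
[47] read 'c'  n16⇒n17  ** P4@[44:47]
[48] read 'c'  n17⇒n2 (fail-walked)  ** P5@[47:48]
[49] read 'c'  n2⇒n11  ** P5@[48:49]
[50] read 'a'  n11⇒n8 (fail-walked)
[51] read 'c'  n8⇒n9
[52] read 'c'  n9⇒n10  ** P2@[48:52],P5@[51:52]
[53] read 'b'  n10⇒n3 (fail-walked)  ** P1@[53:53]
[54] read 'c'  n3⇒n1 (fail-walked)
[55] read 'b'  n1⇒n7 (fail-walked)  ** P1@[55:55]
[56] read 'c'  n7⇒n1 (fail-walked)
[57] read 'c'  n1⇒n2  ** P5@[56:57]
[58] read 'b'  n2⇒n3  ** P1@[58:58]
[59] read 'a'  n3⇒n4
[60] read 'a'  n4⇒n5
[61] read 'c'  n5⇒n6  ** P0@[56:61]
[62] read 'c'  n6⇒n2 (fail-walked)  ** P5@[61:62]
[63] read 'b'  n2⇒n3  ** P1@[63:63]
[64] read 'a'  n3⇒n4
[65] read 'b'  n4⇒n7 (fail-walked)  ** P1@[65:65]
[66] read 'c'  n7⇒n1 (fail-walked)
[67] read 'c'  n1⇒n2  ** P5@[66:67]
[68] read 'c'  n2⇒n11  ** P5@[67:68]
[69] read 'b'  n11⇒n12  ** P1@[69:69]
[70] read 'c'  n12⇒n1 (fail-walked)
[71] read 'c'  n1⇒n2  ** P5@[70:71]
[72] read 'c'  n2⇒n11  ** P5@[71:72]
[73] read 'b'  n11⇒n12  ** P1@[73:73]
[74] read 'a'  n12⇒n4 (fail-walked)
[75] read 'a'  n4⇒n5
[76] read 'c'  n5⇒n6  ** P0@[71:76]

Result: [[1,5],[2,1],[5,0],[6,5],[7,5],[8,5],[9,1],[10,1],[11,1],[11,3],[12,4],[13,5],[14,1],[17,0],[18,1],[20,1],[21,1],[22,1],[23,1],[24,4],[25,1],[29,1],[30,1],[31,1],[32,4],[33,5],[34,5],[37,2],[37,5],[38,5],[39,5],[40,5],[41,1],[42,1],[43,1],[43,3],[44,1],[45,1],[46,1],[47,4],[48,5],[49,5],[52,2],[52,5],[53,1],[55,1],[57,5],[58,1],[61,0],[62,5],[63,1],[65,1],[67,5],[68,5],[69,1],[71,5],[72,5],[73,1],[76,0]]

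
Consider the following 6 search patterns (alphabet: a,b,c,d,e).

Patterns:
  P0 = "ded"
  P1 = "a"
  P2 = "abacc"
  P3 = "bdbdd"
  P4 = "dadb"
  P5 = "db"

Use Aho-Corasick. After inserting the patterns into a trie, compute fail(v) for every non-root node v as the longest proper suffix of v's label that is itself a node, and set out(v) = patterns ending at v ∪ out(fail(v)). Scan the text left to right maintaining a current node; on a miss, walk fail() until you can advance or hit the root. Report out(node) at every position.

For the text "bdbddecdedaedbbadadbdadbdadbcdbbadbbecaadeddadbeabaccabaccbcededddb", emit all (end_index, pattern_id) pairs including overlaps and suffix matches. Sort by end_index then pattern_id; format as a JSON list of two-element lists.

Build:
Trie (insert patterns):
  n0 'ε': a→4 b→9 d→1
  n1 'd': a→14 b→17 e→2
  n2 'de': d→3
  n3 'ded': ·  [P0 ends]
  n4 'a': b→5  [P1 ends]
  n5 'ab': a→6
  n6 'aba': c→7
  n7 'abac': c→8
  n8 'abacc': ·  [P2 ends]
  n9 'b': d→10
  n10 'bd': b→11
  n11 'bdb': d→12
  n12 'bdbd': d→13
  n13 'bdbdd': ·  [P3 ends]
  n14 'da': d→15
  n15 'dad': b→16
  n16 'dadb': ·  [P4 ends]
  n17 'db': ·  [P5 ends]

BFS fail/out derivation:
  fail(1) 'd': from fail(0)=0 chase 'd': 0 ⇒ 0;  out=∅∪out(0)=∅
  fail(4) 'a': from fail(0)=0 chase 'a': 0 ⇒ 0;  out={1}∪out(0)={1}
  fail(9) 'b': from fail(0)=0 chase 'b': 0 ⇒ 0;  out=∅∪out(0)=∅
  fail(2) 'de': from fail(1)=0 chase 'e': 0 ⇒ 0;  out=∅∪out(0)=∅
  fail(5) 'ab': from fail(4)=0 chase 'b': 0 ⇒ 9;  out=∅∪out(9)=∅
  fail(10) 'bd': from fail(9)=0 chase 'd': 0 ⇒ 1;  out=∅∪out(1)=∅
  fail(14) 'da': from fail(1)=0 chase 'a': 0 ⇒ 4;  out=∅∪out(4)={1}
  fail(17) 'db': from fail(1)=0 chase 'b': 0 ⇒ 9;  out={5}∪out(9)={5}
  fail(3) 'ded': from fail(2)=0 chase 'd': 0 ⇒ 1;  out={0}∪out(1)={0}
  fail(6) 'aba': from fail(5)=9 chase 'a': 9→0 ⇒ 4;  out=∅∪out(4)={1}
  fail(11) 'bdb': from fail(10)=1 chase 'b': 1 ⇒ 17;  out=∅∪out(17)={5}
  fail(15) 'dad': from fail(14)=4 chase 'd': 4→0 ⇒ 1;  out=∅∪out(1)=∅
  fail(7) 'abac': from fail(6)=4 chase 'c': 4→0 ⇒ 0;  out=∅∪out(0)=∅
  fail(12) 'bdbd': from fail(11)=17 chase 'd': 17→9 ⇒ 10;  out=∅∪out(10)=∅
  fail(16) 'dadb': from fail(15)=1 chase 'b': 1 ⇒ 17;  out={4}∪out(17)={4,5}
  fail(8) 'abacc': from fail(7)=0 chase 'c': 0 ⇒ 0;  out={2}∪out(0)={2}
  fail(13) 'bdbdd': from fail(12)=10 chase 'd': 10→1→0 ⇒ 1;  out={3}∪out(1)={3}

Scan:
i=0 'b': node 0→9
i=1 'd': node 9→10
i=2 'b': node 10→11  → match P5@[1:2]
i=3 'd': node 11→12
i=4 'd': node 12→13  → match P3@[0:4]
i=5 'e': node 13→2 (fail-walked)
i=6 'c': node 2→0 (fail-walked)
i=7 'd': node 0→1
i=8 'e': node 1→2
i=9 'd': node 2→3  → match P0@[7:9]
i=10 'a': node 3→14 (fail-walked)  → match P1@[10:10]
i=11 'e': node 14→0 (fail-walked)
i=12 'd': node 0→1
i=13 'b': node 1→17  → match P5@[12:13]
i=14 'b': node 17→9 (fail-walked)
i=15 'a': node 9→4 (fail-walked)  → match P1@[15:15]
i=16 'd': node 4→1 (fail-walked)
i=17 'a': node 1→14  → match P1@[17:17]
i=18 'd': node 14→15
i=19 'b': node 15→16  → match P4@[16:19],P5@[18:19]
i=20 'd': node 16→10 (fail-walked)
i=21 'a': node 10→14 (fail-walked)  → match P1@[21:21]
i=22 'd': node 14→15
i=23 'b': node 15→16  → match P4@[20:23],P5@[22:23]
i=24 'd': node 16→10 (fail-walked)
i=25 'a': node 10→14 (fail-walked)  → match P1@[25:25]
i=26 'd': node 14→15
i=27 'b': node 15→16  → match P4@[24:27],P5@[26:27]
i=28 'c': node 16→0 (fail-walked)
i=29 'd': node 0→1
i=30 'b': node 1→17  → match P5@[29:30]
i=31 'b': node 17→9 (fail-walked)
i=32 'a': node 9→4 (fail-walked)  → match P1@[32:32]
i=33 'd': node 4→1 (fail-walked)
i=34 'b': node 1→17  → match P5@[33:34]
i=35 'b': node 17→9 (fail-walked)
i=36 'e': node 9→0 (fail-walked)
i=37 'c': node 0→0
i=38 'a': node 0→4  → match P1@[38:38]
i=39 'a': node 4→4 (fail-walked)  → match P1@[39:39]
i=40 'd': node 4→1 (fail-walked)
i=41 'e': node 1→2
i=42 'd': node 2→3  → match P0@[40:42]
i=43 'd': node 3→1 (fail-walked)
i=44 'a': node 1→14  → match P1@[44:44]
i=45 'd': node 14→15
i=46 'b': node 15→16  → match P4@[43:46],P5@[45:46]
i=47 'e': node 16→0 (fail-walked)
i=48 'a': node 0→4  → match P1@[48:48]
i=49 'b': node 4→5
i=50 'a': node 5→6  → match P1@[50:50]
i=51 'c': node 6→7
i=52 'c': node 7→8  → match P2@[48:52]
i=53 'a': node 8→4 (fail-walked)  → match P1@[53:53]
i=54 'b': node 4→5
i=55 'a': node 5→6  → match P1@[55:55]
i=56 'c': node 6→7
i=57 'c': node 7→8  → match P2@[53:57]
i=58 'b': node 8→9 (fail-walked)
i=59 'c': node 9→0 (fail-walked)
i=60 'e': node 0→0
i=61 'd': node 0→1
i=62 'e': node 1→2
i=63 'd': node 2→3  → match P0@[61:63]
i=64 'd': node 3→1 (fail-walked)
i=65 'd': node 1→1 (fail-walked)
i=66 'b': node 1→17  → match P5@[65:66]

Result: [[2,5],[4,3],[9,0],[10,1],[13,5],[15,1],[17,1],[19,4],[19,5],[21,1],[23,4],[23,5],[25,1],[27,4],[27,5],[30,5],[32,1],[34,5],[38,1],[39,1],[42,0],[44,1],[46,4],[46,5],[48,1],[50,1],[52,2],[53,1],[55,1],[57,2],[63,0],[66,5]]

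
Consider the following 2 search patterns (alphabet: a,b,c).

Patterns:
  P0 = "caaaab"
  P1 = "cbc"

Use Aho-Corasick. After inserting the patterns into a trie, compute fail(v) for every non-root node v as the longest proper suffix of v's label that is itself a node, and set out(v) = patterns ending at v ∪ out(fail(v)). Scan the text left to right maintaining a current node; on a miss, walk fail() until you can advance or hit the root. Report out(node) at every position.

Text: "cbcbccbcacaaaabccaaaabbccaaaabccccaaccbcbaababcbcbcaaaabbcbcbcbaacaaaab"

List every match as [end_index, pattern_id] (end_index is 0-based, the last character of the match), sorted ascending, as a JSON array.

Construct AC machine:
Trie nodes:
  0='ε' goto c→1
  1='c' goto a→2 b→7
  2='ca' goto a→3
  3='caa' goto a→4
  4='caaa' goto a→5
  5='caaaa' goto b→6
  6='caaaab' goto ·  [P0 ends]
  7='cb' goto c→8
  8='cbc' goto ·  [P1 ends]

BFS fail/out derivation:
  fail(1) 'c': from fail(0)=0 chase 'c': 0 ⇒ 0;  out=∅∪out(0)=∅
  fail(2) 'ca': from fail(1)=0 chase 'a': 0 ⇒ 0;  out=∅∪out(0)=∅
  fail(7) 'cb': from fail(1)=0 chase 'b': 0 ⇒ 0;  out=∅∪out(0)=∅
  fail(3) 'caa': from fail(2)=0 chase 'a': 0 ⇒ 0;  out=∅∪out(0)=∅
  fail(8) 'cbc': from fail(7)=0 chase 'c': 0 ⇒ 1;  out={1}∪out(1)={1}
  fail(4) 'caaa': from fail(3)=0 chase 'a': 0 ⇒ 0;  out=∅∪out(0)=∅
  fail(5) 'caaaa': from fail(4)=0 chase 'a': 0 ⇒ 0;  out=∅∪out(0)=∅
  fail(6) 'caaaab': from fail(5)=0 chase 'b': 0 ⇒ 0;  out={0}∪out(0)={0}

Run:
i=0 'c': node 0→1
i=1 'b': node 1→7
i=2 'c': node 7→8  → match P1@[0:2]
i=3 'b': node 8→7 (fail-walked)
i=4 'c': node 7→8  → match P1@[2:4]
i=5 'c': node 8→1 (fail-walked)
i=6 'b': node 1→7
i=7 'c': node 7→8  → match P1@[5:7]
i=8 'a': node 8→2 (fail-walked)
i=9 'c': node 2→1 (fail-walked)
i=10 'a': node 1→2
i=11 'a': node 2→3
i=12 'a': node 3→4
i=13 'a': node 4→5
i=14 'b': node 5→6  → match P0@[9:14]
i=15 'c': node 6→1 (fail-walked)
i=16 'c': node 1→1 (fail-walked)
i=17 'a': node 1→2
i=18 'a': node 2→3
i=19 'a': node 3→4
i=20 'a': node 4→5
i=21 'b': node 5→6  → match P0@[16:21]
i=22 'b': node 6→0 (fail-walked)
i=23 'c': node 0→1
i=24 'c': node 1→1 (fail-walked)
i=25 'a': node 1→2
i=26 'a': node 2→3
i=27 'a': node 3→4
i=28 'a': node 4→5
i=29 'b': node 5→6  → match P0@[24:29]
i=30 'c': node 6→1 (fail-walked)
i=31 'c': node 1→1 (fail-walked)
i=32 'c': node 1→1 (fail-walked)
i=33 'c': node 1→1 (fail-walked)
i=34 'a': node 1→2
i=35 'a': node 2→3
i=36 'c': node 3→1 (fail-walked)
i=37 'c': node 1→1 (fail-walked)
i=38 'b': node 1→7
i=39 'c': node 7→8  → match P1@[37:39]
i=40 'b': node 8→7 (fail-walked)
i=41 'a': node 7→0 (fail-walked)
i=42 'a': node 0→0
i=43 'b': node 0→0
i=44 'a': node 0→0
i=45 'b': node 0→0
i=46 'c': node 0→1
i=47 'b': node 1→7
i=48 'c': node 7→8  → match P1@[46:48]
i=49 'b': node 8→7 (fail-walked)
i=50 'c': node 7→8  → match P1@[48:50]
i=51 'a': node 8→2 (fail-walked)
i=52 'a': node 2→3
i=53 'a': node 3→4
i=54 'a': node 4→5
i=55 'b': node 5→6  → match P0@[50:55]
i=56 'b': node 6→0 (fail-walked)
i=57 'c': node 0→1
i=58 'b': node 1→7
i=59 'c': node 7→8  → match P1@[57:59]
i=60 'b': node 8→7 (fail-walked)
i=61 'c': node 7→8  → match P1@[59:61]
i=62 'b': node 8→7 (fail-walked)
i=63 'a': node 7→0 (fail-walked)
i=64 'a': node 0→0
i=65 'c': node 0→1
i=66 'a': node 1→2
i=67 'a': node 2→3
i=68 'a': node 3→4
i=69 'a': node 4→5
i=70 'b': node 5→6  → match P0@[65:70]

Matches: [[2,1],[4,1],[7,1],[14,0],[21,0],[29,0],[39,1],[48,1],[50,1],[55,0],[59,1],[61,1],[70,0]]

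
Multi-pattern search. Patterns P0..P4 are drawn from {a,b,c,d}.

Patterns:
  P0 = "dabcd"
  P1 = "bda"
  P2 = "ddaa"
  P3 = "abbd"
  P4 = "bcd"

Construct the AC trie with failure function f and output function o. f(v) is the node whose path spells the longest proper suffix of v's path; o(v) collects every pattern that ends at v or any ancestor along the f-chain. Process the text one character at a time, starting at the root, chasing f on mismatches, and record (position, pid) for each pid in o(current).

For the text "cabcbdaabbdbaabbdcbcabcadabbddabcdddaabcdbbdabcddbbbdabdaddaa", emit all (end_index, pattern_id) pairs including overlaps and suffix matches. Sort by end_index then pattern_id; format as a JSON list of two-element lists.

Construct AC machine:
Trie (insert patterns):
  n0 'ε': a→12 b→6 d→1
  n1 'd': a→2 d→9
  n2 'da': b→3
  n3 'dab': c→4
  n4 'dabc': d→5
  n5 'dabcd': ·  ←P0
  n6 'b': c→16 d→7
  n7 'bd': a→8
  n8 'bda': ·  ←P1
  n9 'dd': a→10
  n10 'dda': a→11
  n11 'ddaa': ·  ←P2
  n12 'a': b→13
  n13 'ab': b→14
  n14 'abb': d→15
  n15 'abbd': ·  ←P3
  n16 'bc': d→17
  n17 'bcd': ·  ←P4

BFS fail/out derivation:
  n1('d'): parent n0 fail=0; on 'd' 0 → fail=0;  out ∅∪∅=∅
  n6('b'): parent n0 fail=0; on 'b' 0 → fail=0;  out ∅∪∅=∅
  n12('a'): parent n0 fail=0; on 'a' 0 → fail=0;  out ∅∪∅=∅
  n2('da'): parent n1 fail=0; on 'a' 0 → fail=12;  out ∅∪∅=∅
  n7('bd'): parent n6 fail=0; on 'd' 0 → fail=1;  out ∅∪∅=∅
  n9('dd'): parent n1 fail=0; on 'd' 0 → fail=1;  out ∅∪∅=∅
  n13('ab'): parent n12 fail=0; on 'b' 0 → fail=6;  out ∅∪∅=∅
  n16('bc'): parent n6 fail=0; on 'c' 0 → fail=0;  out ∅∪∅=∅
  n3('dab'): parent n2 fail=12; on 'b' 12 → fail=13;  out ∅∪∅=∅
  n8('bda'): parent n7 fail=1; on 'a' 1 → fail=2;  out {1}∪∅={1}
  n10('dda'): parent n9 fail=1; on 'a' 1 → fail=2;  out ∅∪∅=∅
  n14('abb'): parent n13 fail=6; on 'b' 6→0 → fail=6;  out ∅∪∅=∅
  n17('bcd'): parent n16 fail=0; on 'd' 0 → fail=1;  out {4}∪∅={4}
  n4('dabc'): parent n3 fail=13; on 'c' 13→6 → fail=16;  out ∅∪∅=∅
  n11('ddaa'): parent n10 fail=2; on 'a' 2→12→0 → fail=12;  out {2}∪∅={2}
  n15('abbd'): parent n14 fail=6; on 'd' 6 → fail=7;  out {3}∪∅={3}
  n5('dabcd'): parent n4 fail=16; on 'd' 16 → fail=17;  out {0}∪{4}={0,4}

Run:
pos 0 'c': at 0
pos 1 'a': at 12
pos 2 'b': at 13
pos 3 'c': at 16 (fail-walked)
pos 4 'b': at 6 (fail-walked)
pos 5 'd': at 7
pos 6 'a': at 8  emit P1@[4:6]
pos 7 'a': at 12 (fail-walked)
pos 8 'b': at 13
pos 9 'b': at 14
pos 10 'd': at 15  emit P3@[7:10]
pos 11 'b': at 6 (fail-walked)
pos 12 'a': at 12 (fail-walked)
pos 13 'a': at 12 (fail-walked)
pos 14 'b': at 13
pos 15 'b': at 14
pos 16 'd': at 15  emit P3@[13:16]
pos 17 'c': at 0 (fail-walked)
pos 18 'b': at 6
pos 19 'c': at 16
pos 20 'a': at 12 (fail-walked)
pos 21 'b': at 13
pos 22 'c': at 16 (fail-walked)
pos 23 'a': at 12 (fail-walked)
pos 24 'd': at 1 (fail-walked)
pos 25 'a': at 2
pos 26 'b': at 3
pos 27 'b': at 14 (fail-walked)
pos 28 'd': at 15  emit P3@[25:28]
pos 29 'd': at 9 (fail-walked)
pos 30 'a': at 10
pos 31 'b': at 3 (fail-walked)
pos 32 'c': at 4
pos 33 'd': at 5  emit P0@[29:33],P4@[31:33]
pos 34 'd': at 9 (fail-walked)
pos 35 'd': at 9 (fail-walked)
pos 36 'a': at 10
pos 37 'a': at 11  emit P2@[34:37]
pos 38 'b': at 13 (fail-walked)
pos 39 'c': at 16 (fail-walked)
pos 40 'd': at 17  emit P4@[38:40]
pos 41 'b': at 6 (fail-walked)
pos 42 'b': at 6 (fail-walked)
pos 43 'd': at 7
pos 44 'a': at 8  emit P1@[42:44]
pos 45 'b': at 3 (fail-walked)
pos 46 'c': at 4
pos 47 'd': at 5  emit P0@[43:47],P4@[45:47]
pos 48 'd': at 9 (fail-walked)
pos 49 'b': at 6 (fail-walked)
pos 50 'b': at 6 (fail-walked)
pos 51 'b': at 6 (fail-walked)
pos 52 'd': at 7
pos 53 'a': at 8  emit P1@[51:53]
pos 54 'b': at 3 (fail-walked)
pos 55 'd': at 7 (fail-walked)
pos 56 'a': at 8  emit P1@[54:56]
pos 57 'd': at 1 (fail-walked)
pos 58 'd': at 9
pos 59 'a': at 10
pos 60 'a': at 11  emit P2@[57:60]

All matches (sorted): [[6,1],[10,3],[16,3],[28,3],[33,0],[33,4],[37,2],[40,4],[44,1],[47,0],[47,4],[53,1],[56,1],[60,2]]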